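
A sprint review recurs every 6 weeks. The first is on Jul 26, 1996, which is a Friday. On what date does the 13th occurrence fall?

The 13th occurrence is 12 intervals after the first: 12 × 42 = 504 days after Jul 26, 1996.
Jul has 31 days — 5 days to the end of Jul leaves 499.
From end of Jul to end of 1996 is 153 days (346 left).
Jan has 31 days (315 left).
Feb has 28 days (287 left).
Mar has 31 days (256 left).
Apr has 30 days (226 left).
May has 31 days (195 left).
Jun has 30 days (165 left).
Jul has 31 days (134 left).
Aug has 31 days (103 left).
Sep has 30 days (73 left).
Oct has 31 days (42 left).
Nov has 30 days (12 left).
12 days into Dec → Dec 12, 1997.

Dec 12, 1997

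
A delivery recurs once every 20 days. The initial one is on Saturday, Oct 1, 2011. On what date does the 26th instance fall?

Feb 12, 2013

The 26th occurrence is 25 intervals after the first: 25 × 20 = 500 days after Oct 1, 2011.
Oct has 31 days — 30 days to the end of Oct leaves 470.
From end of Oct to end of 2011 is 61 days (409 left).
2012 has 366 days (43 left).
Jan has 31 days (12 left).
12 days into Feb → Feb 12, 2013.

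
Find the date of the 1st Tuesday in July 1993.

July 6, 1993

The first Tuesday of July 1993 is July 6.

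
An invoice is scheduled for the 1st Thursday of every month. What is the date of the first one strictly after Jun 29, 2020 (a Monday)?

Jul 2, 2020

Jun 2020 starts on a Monday, so its 1st Thursday is Jun 4, 2020 (3 days in).
That is not after Jun 29, 2020, so look at Jul 2020.
Jul 2020 starts on a Wednesday, so its 1st Thursday is Jul 2, 2020 (1 day in).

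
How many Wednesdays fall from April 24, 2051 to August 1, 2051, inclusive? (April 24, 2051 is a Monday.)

April 24, 2051 is a Monday; the first Wednesday on or after it is April 26, 2051 (2 days later).
From April 26, 2051 to August 1, 2051: 4 + 31 + 30 + 31 + 1 = 97 days (rest of April, May, June, July, August).
97 ÷ 7 = 13 full weeks with remainder 6, so 13 more Wednesdays after the first → 14.

14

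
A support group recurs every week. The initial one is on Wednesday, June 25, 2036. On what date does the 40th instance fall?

The 40th occurrence is 39 intervals after the first: 39 × 7 = 273 days after June 25, 2036.
June has 30 days — 5 days to the end of June leaves 268.
July has 31 days (237 left).
August has 31 days (206 left).
September has 30 days (176 left).
October has 31 days (145 left).
November has 30 days (115 left).
December has 31 days (84 left).
January has 31 days (53 left).
February has 28 days (25 left).
25 days into March → March 25, 2037.

March 25, 2037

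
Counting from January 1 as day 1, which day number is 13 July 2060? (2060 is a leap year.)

Days in months before July: 31 + 29 + 31 + 30 + 31 + 30 = 182.
Plus 13 days into July → day 195.

195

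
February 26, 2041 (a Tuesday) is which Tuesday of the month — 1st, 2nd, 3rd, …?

4th

Day 26 falls in week ⌈26/7⌉ of the month.
Days 1–7 hold the 1st Tuesday, 8–14 the 2nd, 15–21 the 3rd, 22–28 the 4th, 29–31 the 5th.
26 is in the range for the 4th.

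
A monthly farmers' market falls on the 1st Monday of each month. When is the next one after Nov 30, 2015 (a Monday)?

Dec 7, 2015

Nov 2015 starts on a Sunday, so its 1st Monday is Nov 2, 2015 (1 day in).
That is not after Nov 30, 2015, so look at Dec 2015.
Dec 2015 starts on a Tuesday, so its 1st Monday is Dec 7, 2015 (6 days in).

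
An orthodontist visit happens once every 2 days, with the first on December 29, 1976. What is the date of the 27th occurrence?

February 19, 1977

The 27th occurrence is 26 intervals after the first: 26 × 2 = 52 days after December 29, 1976.
December has 31 days — 2 days to the end of December leaves 50.
January has 31 days (19 left).
19 days into February → February 19, 1977.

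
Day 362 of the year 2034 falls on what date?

28 December 2034

January has 31 days (362 − 31 = 331 remain).
February has 28 days (331 − 28 = 303 remain).
March has 31 days (303 − 31 = 272 remain).
April has 30 days (272 − 30 = 242 remain).
May has 31 days (242 − 31 = 211 remain).
June has 30 days (211 − 30 = 181 remain).
July has 31 days (181 − 31 = 150 remain).
August has 31 days (150 − 31 = 119 remain).
September has 30 days (119 − 30 = 89 remain).
October has 31 days (89 − 31 = 58 remain).
November has 30 days (58 − 30 = 28 remain).
28 into December → December 28.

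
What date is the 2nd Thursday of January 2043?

2043-01-08

The first Thursday of January 2043 is January 1.
The 2nd Thursday is 1 weeks later: 1 + 7 = 8.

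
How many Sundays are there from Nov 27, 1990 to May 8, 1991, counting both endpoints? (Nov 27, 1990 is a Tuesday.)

Nov 27, 1990 is a Tuesday; the first Sunday on or after it is Dec 2, 1990 (5 days later).
From Dec 2, 1990 to May 8, 1991: 29 + 31 + 28 + 31 + 30 + 8 = 157 days (rest of Dec, Jan, Feb, Mar, Apr, May).
157 ÷ 7 = 22 full weeks with remainder 3, so 22 more Sundays after the first → 23.

23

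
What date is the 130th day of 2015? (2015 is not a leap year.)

January has 31 days (130 − 31 = 99 remain).
February has 28 days (99 − 28 = 71 remain).
March has 31 days (71 − 31 = 40 remain).
April has 30 days (40 − 30 = 10 remain).
10 into May → May 10.

10 May 2015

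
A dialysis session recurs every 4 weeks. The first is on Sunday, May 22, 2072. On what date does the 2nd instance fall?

Jun 19, 2072

The 2nd occurrence is 1 interval after the first: 1 × 28 = 28 days after May 22, 2072.
May has 31 days — 9 days to the end of May leaves 19.
19 days into Jun → Jun 19, 2072.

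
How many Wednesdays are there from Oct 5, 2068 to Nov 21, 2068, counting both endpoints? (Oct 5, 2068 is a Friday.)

Oct 5, 2068 is a Friday; the first Wednesday on or after it is Oct 10, 2068 (5 days later).
From Oct 10, 2068 to Nov 21, 2068: 21 + 21 = 42 days (rest of Oct, Nov).
42 ÷ 7 = 6 full weeks with remainder 0, so 6 more Wednesdays after the first → 7.

7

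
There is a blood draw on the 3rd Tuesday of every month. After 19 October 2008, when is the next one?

October 2008 starts on a Wednesday; its first Tuesday is the 7th, so the 3rd Tuesday is the 21st — 21 October 2008.
21 October 2008 is after 19 October 2008, so that is the next one.

21 October 2008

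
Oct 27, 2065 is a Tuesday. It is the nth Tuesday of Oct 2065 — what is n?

4th

Day 27 falls in week ⌈27/7⌉ of the month.
Days 1–7 hold the 1st Tuesday, 8–14 the 2nd, 15–21 the 3rd, 22–28 the 4th, 29–31 the 5th.
27 is in the range for the 4th.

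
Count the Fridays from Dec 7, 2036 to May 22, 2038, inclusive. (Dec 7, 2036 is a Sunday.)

Dec 7, 2036 is a Sunday; the first Friday on or after it is Dec 12, 2036 (5 days later).
From Dec 12, 2036 to May 22, 2038: 19 + 365 + 142 = 526 days (rest of 2036, 2037, to May 22, 2038 in 2038).
526 ÷ 7 = 75 full weeks with remainder 1, so 75 more Fridays after the first → 76.

76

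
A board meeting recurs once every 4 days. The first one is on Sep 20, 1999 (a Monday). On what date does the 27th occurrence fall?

Jan 2, 2000

The 27th occurrence is 26 intervals after the first: 26 × 4 = 104 days after Sep 20, 1999.
Sep has 30 days — 10 days to the end of Sep leaves 94.
Oct has 31 days (63 left).
Nov has 30 days (33 left).
Dec has 31 days (2 left).
2 days into Jan → Jan 2, 2000.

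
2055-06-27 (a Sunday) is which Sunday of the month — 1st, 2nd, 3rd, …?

Day 27 falls in week ⌈27/7⌉ of the month.
Days 1–7 hold the 1st Sunday, 8–14 the 2nd, 15–21 the 3rd, 22–28 the 4th, 29–31 the 5th.
27 is in the range for the 4th.

4th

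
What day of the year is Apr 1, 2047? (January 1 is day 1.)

91

Days in months before Apr: 31 + 28 + 31 = 90.
Plus 1 day into Apr → day 91.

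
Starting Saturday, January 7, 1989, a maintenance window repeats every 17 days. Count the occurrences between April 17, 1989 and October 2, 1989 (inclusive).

10

Occurrences land 17·i days after January 7, 1989 for i = 0, 1, 2, …
April 17, 1989 is 100 days after the start; 100 ÷ 17 = 5 remainder 15; since the remainder is 15, round up to i = 6. First occurrence in the window: #7 on April 19, 1989 (6×17 = 102 days in).
October 2, 1989 is 268 days after the start; 268 ÷ 17 = 15 remainder 13. Last occurrence in the window: #16 on September 19, 1989.
Occurrences #7 through #16: 10 in total.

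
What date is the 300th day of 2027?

27 October 2027

January has 31 days (300 − 31 = 269 remain).
February has 28 days (269 − 28 = 241 remain).
March has 31 days (241 − 31 = 210 remain).
April has 30 days (210 − 30 = 180 remain).
May has 31 days (180 − 31 = 149 remain).
June has 30 days (149 − 30 = 119 remain).
July has 31 days (119 − 31 = 88 remain).
August has 31 days (88 − 31 = 57 remain).
September has 30 days (57 − 30 = 27 remain).
27 into October → October 27.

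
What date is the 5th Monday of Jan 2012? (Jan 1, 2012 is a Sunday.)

Jan 2012 begins on a Sunday, so the first Monday is Jan 2 (1 day later).
The 5th Monday is 4 weeks later: 2 + 28 = 30.

Jan 30, 2012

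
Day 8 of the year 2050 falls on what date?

8 January 2050

8 into January → January 8.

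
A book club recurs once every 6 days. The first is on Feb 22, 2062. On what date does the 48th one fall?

The 48th occurrence is 47 intervals after the first: 47 × 6 = 282 days after Feb 22, 2062.
Feb has 28 days — 6 days to the end of Feb leaves 276.
Mar has 31 days (245 left).
Apr has 30 days (215 left).
May has 31 days (184 left).
Jun has 30 days (154 left).
Jul has 31 days (123 left).
Aug has 31 days (92 left).
Sep has 30 days (62 left).
Oct has 31 days (31 left).
Nov has 30 days (1 left).
1 day into Dec → Dec 1, 2062.

Dec 1, 2062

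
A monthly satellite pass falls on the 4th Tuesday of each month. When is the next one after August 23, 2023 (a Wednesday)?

August 2023 starts on a Tuesday; its first Tuesday is the 1st, so the 4th Tuesday is the 22nd — August 22, 2023.
That is not after August 23, 2023, so look at September 2023.
September 2023 starts on a Friday; its first Tuesday is the 5th, so the 4th Tuesday is the 26th — September 26, 2023.

September 26, 2023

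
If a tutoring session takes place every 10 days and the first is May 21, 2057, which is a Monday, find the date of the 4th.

The 4th occurrence is 3 intervals after the first: 3 × 10 = 30 days after May 21, 2057.
May has 31 days — 10 days to the end of May leaves 20.
20 days into June → June 20, 2057.

June 20, 2057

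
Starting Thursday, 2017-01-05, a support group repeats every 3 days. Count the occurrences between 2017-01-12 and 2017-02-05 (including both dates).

Occurrences land 3·i days after 2017-01-05 for i = 0, 1, 2, …
2017-01-12 is 7 days after the start; 7 ÷ 3 = 2 remainder 1; since the remainder is 1, round up to i = 3. First occurrence in the window: #4 on 2017-01-14 (3×3 = 9 days in).
2017-02-05 is 31 days after the start; 31 ÷ 3 = 10 remainder 1. Last occurrence in the window: #11 on 2017-02-04.
Occurrences #4 through #11: 8 in total.

8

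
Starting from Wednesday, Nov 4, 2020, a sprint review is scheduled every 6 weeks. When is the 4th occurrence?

Mar 10, 2021

The 4th occurrence is 3 intervals after the first: 3 × 42 = 126 days after Nov 4, 2020.
Nov has 30 days — 26 days to the end of Nov leaves 100.
Dec has 31 days (69 left).
Jan has 31 days (38 left).
Feb has 28 days (10 left).
10 days into Mar → Mar 10, 2021.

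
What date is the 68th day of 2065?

9 March 2065

January has 31 days (68 − 31 = 37 remain).
February has 28 days (37 − 28 = 9 remain).
9 into March → March 9.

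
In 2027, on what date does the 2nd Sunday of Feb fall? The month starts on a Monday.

Feb 2027 begins on a Monday, so the first Sunday is Feb 7 (6 days later).
The 2nd Sunday is 1 weeks later: 7 + 7 = 14.

Feb 14, 2027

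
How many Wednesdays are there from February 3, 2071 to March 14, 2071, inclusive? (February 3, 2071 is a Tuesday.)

6

February 3, 2071 is a Tuesday; the first Wednesday on or after it is February 4, 2071 (1 day later).
From February 4, 2071 to March 14, 2071: 24 + 14 = 38 days (rest of February, March).
38 ÷ 7 = 5 full weeks with remainder 3, so 5 more Wednesdays after the first → 6.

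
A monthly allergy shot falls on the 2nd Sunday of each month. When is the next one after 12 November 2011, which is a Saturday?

November 2011 starts on a Tuesday; its first Sunday is the 6th, so the 2nd Sunday is the 13th — 13 November 2011.
13 November 2011 is after 12 November 2011, so that is the next one.

13 November 2011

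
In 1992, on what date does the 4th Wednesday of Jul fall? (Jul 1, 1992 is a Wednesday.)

Jul 1992 begins on a Wednesday, so the first Wednesday is Jul 1.
The 4th Wednesday is 3 weeks later: 1 + 21 = 22.

Jul 22, 1992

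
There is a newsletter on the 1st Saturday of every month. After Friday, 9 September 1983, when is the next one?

1 October 1983

September 1983 starts on a Thursday, so its 1st Saturday is 3 September 1983 (2 days in).
That is not after 9 September 1983, so look at October 1983.
October 1983 starts on a Saturday, so its 1st Saturday is 1 October 1983.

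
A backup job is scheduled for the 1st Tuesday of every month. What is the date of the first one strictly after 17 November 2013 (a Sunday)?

November 2013 starts on a Friday, so its 1st Tuesday is 5 November 2013 (4 days in).
That is not after 17 November 2013, so look at December 2013.
December 2013 starts on a Sunday, so its 1st Tuesday is 3 December 2013 (2 days in).

3 December 2013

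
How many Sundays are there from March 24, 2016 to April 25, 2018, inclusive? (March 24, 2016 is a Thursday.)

109

March 24, 2016 is a Thursday; the first Sunday on or after it is March 27, 2016 (3 days later).
From March 27, 2016 to April 25, 2018: 279 + 365 + 115 = 759 days (rest of 2016, 2017, to April 25, 2018 in 2018).
759 ÷ 7 = 108 full weeks with remainder 3, so 108 more Sundays after the first → 109.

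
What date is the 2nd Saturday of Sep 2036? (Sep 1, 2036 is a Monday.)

Sep 13, 2036

Sep 2036 begins on a Monday, so the first Saturday is Sep 6 (5 days later).
The 2nd Saturday is 1 weeks later: 6 + 7 = 13.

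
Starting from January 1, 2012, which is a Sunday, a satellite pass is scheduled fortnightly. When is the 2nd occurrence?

The 2nd occurrence is 1 interval after the first: 1 × 14 = 14 days after January 1, 2012.
14 days later is January 15, 2012.

January 15, 2012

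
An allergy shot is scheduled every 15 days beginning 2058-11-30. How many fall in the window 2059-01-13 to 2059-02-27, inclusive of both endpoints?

3

Occurrences land 15·i days after 2058-11-30 for i = 0, 1, 2, …
2059-01-13 is 44 days after the start; 44 ÷ 15 = 2 remainder 14; since the remainder is 14, round up to i = 3. First occurrence in the window: #4 on 2059-01-14 (3×15 = 45 days in).
2059-02-27 is 89 days after the start; 89 ÷ 15 = 5 remainder 14. Last occurrence in the window: #6 on 2059-02-13.
Occurrences #4 through #6: 3 in total.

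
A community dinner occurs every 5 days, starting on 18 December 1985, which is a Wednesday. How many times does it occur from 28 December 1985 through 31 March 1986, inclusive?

19

Occurrences land 5·i days after 18 December 1985 for i = 0, 1, 2, …
28 December 1985 is 10 days after the start; 10 ÷ 5 = 2 remainder 0. First occurrence in the window: #3 on 28 December 1985 (2×5 = 10 days in).
31 March 1986 is 103 days after the start; 103 ÷ 5 = 20 remainder 3. Last occurrence in the window: #21 on 28 March 1986.
Occurrences #3 through #21: 19 in total.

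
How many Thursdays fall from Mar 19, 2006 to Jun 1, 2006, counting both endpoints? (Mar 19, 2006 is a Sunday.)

11

Mar 19, 2006 is a Sunday; the first Thursday on or after it is Mar 23, 2006 (4 days later).
From Mar 23, 2006 to Jun 1, 2006: 8 + 30 + 31 + 1 = 70 days (rest of Mar, Apr, May, Jun).
70 ÷ 7 = 10 full weeks with remainder 0, so 10 more Thursdays after the first → 11.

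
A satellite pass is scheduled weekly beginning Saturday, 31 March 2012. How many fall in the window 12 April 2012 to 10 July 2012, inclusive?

13

Occurrences land 7·i days after 31 March 2012 for i = 0, 1, 2, …
12 April 2012 is 12 days after the start; 12 ÷ 7 = 1 remainder 5; since the remainder is 5, round up to i = 2. First occurrence in the window: #3 on 14 April 2012 (2×7 = 14 days in).
10 July 2012 is 101 days after the start; 101 ÷ 7 = 14 remainder 3. Last occurrence in the window: #15 on 7 July 2012.
Occurrences #3 through #15: 13 in total.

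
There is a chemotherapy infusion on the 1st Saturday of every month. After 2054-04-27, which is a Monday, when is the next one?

April 2054 starts on a Wednesday, so its 1st Saturday is 2054-04-04 (3 days in).
That is not after 2054-04-27, so look at May 2054.
May 2054 starts on a Friday, so its 1st Saturday is 2054-05-02 (1 day in).

2054-05-02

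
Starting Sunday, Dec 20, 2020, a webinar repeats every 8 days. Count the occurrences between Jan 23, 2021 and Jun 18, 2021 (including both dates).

Occurrences land 8·i days after Dec 20, 2020 for i = 0, 1, 2, …
Jan 23, 2021 is 34 days after the start; 34 ÷ 8 = 4 remainder 2; since the remainder is 2, round up to i = 5. First occurrence in the window: #6 on Jan 29, 2021 (5×8 = 40 days in).
Jun 18, 2021 is 180 days after the start; 180 ÷ 8 = 22 remainder 4. Last occurrence in the window: #23 on Jun 14, 2021.
Occurrences #6 through #23: 18 in total.

18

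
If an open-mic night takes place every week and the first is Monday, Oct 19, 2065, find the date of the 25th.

The 25th occurrence is 24 intervals after the first: 24 × 7 = 168 days after Oct 19, 2065.
Oct has 31 days — 12 days to the end of Oct leaves 156.
Nov has 30 days (126 left).
Dec has 31 days (95 left).
Jan has 31 days (64 left).
Feb has 28 days (36 left).
Mar has 31 days (5 left).
5 days into Apr → Apr 5, 2066.

Apr 5, 2066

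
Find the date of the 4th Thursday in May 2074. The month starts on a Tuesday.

May 24, 2074

May 2074 begins on a Tuesday, so the first Thursday is May 3 (2 days later).
The 4th Thursday is 3 weeks later: 3 + 21 = 24.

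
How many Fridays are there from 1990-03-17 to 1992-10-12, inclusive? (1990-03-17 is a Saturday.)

1990-03-17 is a Saturday; the first Friday on or after it is 1990-03-23 (6 days later).
From 1990-03-23 to 1992-10-12: 283 + 365 + 286 = 934 days (rest of 1990, 1991, to 1992-10-12 in 1992).
934 ÷ 7 = 133 full weeks with remainder 3, so 133 more Fridays after the first → 134.

134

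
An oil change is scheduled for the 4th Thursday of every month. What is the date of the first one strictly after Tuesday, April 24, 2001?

April 2001 starts on a Sunday; its first Thursday is the 5th, so the 4th Thursday is the 26th — April 26, 2001.
April 26, 2001 is after April 24, 2001, so that is the next one.

April 26, 2001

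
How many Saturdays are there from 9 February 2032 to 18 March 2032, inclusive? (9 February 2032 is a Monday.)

9 February 2032 is a Monday; the first Saturday on or after it is 14 February 2032 (5 days later).
From 14 February 2032 to 18 March 2032: 15 + 18 = 33 days (rest of February, March).
33 ÷ 7 = 4 full weeks with remainder 5, so 4 more Saturdays after the first → 5.

5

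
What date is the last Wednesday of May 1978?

31 May 1978

May 1978 begins on a Monday, so the first Wednesday is May 3 (2 days later).
May 1978 has 31 days. Adding weeks: 3, 10, 17, 24, 31 — the last one ≤ 31 is the 31st.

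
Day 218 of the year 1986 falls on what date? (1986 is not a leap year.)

August 6, 1986

January has 31 days (218 − 31 = 187 remain).
February has 28 days (187 − 28 = 159 remain).
March has 31 days (159 − 31 = 128 remain).
April has 30 days (128 − 30 = 98 remain).
May has 31 days (98 − 31 = 67 remain).
June has 30 days (67 − 30 = 37 remain).
July has 31 days (37 − 31 = 6 remain).
6 into August → August 6.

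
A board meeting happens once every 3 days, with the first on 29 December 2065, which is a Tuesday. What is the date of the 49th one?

The 49th occurrence is 48 intervals after the first: 48 × 3 = 144 days after 29 December 2065.
December has 31 days — 2 days to the end of December leaves 142.
January has 31 days (111 left).
February has 28 days (83 left).
March has 31 days (52 left).
April has 30 days (22 left).
22 days into May → 22 May 2066.

22 May 2066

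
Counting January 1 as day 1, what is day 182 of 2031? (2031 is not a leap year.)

July 1, 2031

January has 31 days (182 − 31 = 151 remain).
February has 28 days (151 − 28 = 123 remain).
March has 31 days (123 − 31 = 92 remain).
April has 30 days (92 − 30 = 62 remain).
May has 31 days (62 − 31 = 31 remain).
June has 30 days (31 − 30 = 1 remain).
1 into July → July 1.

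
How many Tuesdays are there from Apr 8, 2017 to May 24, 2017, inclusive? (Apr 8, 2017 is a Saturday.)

7

Apr 8, 2017 is a Saturday; the first Tuesday on or after it is Apr 11, 2017 (3 days later).
From Apr 11, 2017 to May 24, 2017: 19 + 24 = 43 days (rest of Apr, May).
43 ÷ 7 = 6 full weeks with remainder 1, so 6 more Tuesdays after the first → 7.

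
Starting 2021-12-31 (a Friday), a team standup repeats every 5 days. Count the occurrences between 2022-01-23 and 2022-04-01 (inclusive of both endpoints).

Occurrences land 5·i days after 2021-12-31 for i = 0, 1, 2, …
2022-01-23 is 23 days after the start; 23 ÷ 5 = 4 remainder 3; since the remainder is 3, round up to i = 5. First occurrence in the window: #6 on 2022-01-25 (5×5 = 25 days in).
2022-04-01 is 91 days after the start; 91 ÷ 5 = 18 remainder 1. Last occurrence in the window: #19 on 2022-03-31.
Occurrences #6 through #19: 14 in total.

14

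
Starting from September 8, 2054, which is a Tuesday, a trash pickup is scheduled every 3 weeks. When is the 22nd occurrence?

November 23, 2055

The 22nd occurrence is 21 intervals after the first: 21 × 21 = 441 days after September 8, 2054.
September has 30 days — 22 days to the end of September leaves 419.
From end of September to end of 2054 is 92 days (327 left).
January has 31 days (296 left).
February has 28 days (268 left).
March has 31 days (237 left).
April has 30 days (207 left).
May has 31 days (176 left).
June has 30 days (146 left).
July has 31 days (115 left).
August has 31 days (84 left).
September has 30 days (54 left).
October has 31 days (23 left).
23 days into November → November 23, 2055.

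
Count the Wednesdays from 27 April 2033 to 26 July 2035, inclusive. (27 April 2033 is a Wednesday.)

118

27 April 2033 is a Wednesday; the first Wednesday on or after it is 27 April 2033.
From 27 April 2033 to 26 July 2035: 248 + 365 + 207 = 820 days (rest of 2033, 2034, to 26 July 2035 in 2035).
820 ÷ 7 = 117 full weeks with remainder 1, so 117 more Wednesdays after the first → 118.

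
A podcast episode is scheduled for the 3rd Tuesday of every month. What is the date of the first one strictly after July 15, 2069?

July 16, 2069

July 2069 starts on a Monday; its first Tuesday is the 2nd, so the 3rd Tuesday is the 16th — July 16, 2069.
July 16, 2069 is after July 15, 2069, so that is the next one.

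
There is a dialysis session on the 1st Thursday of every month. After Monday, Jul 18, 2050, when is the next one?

Jul 2050 starts on a Friday, so its 1st Thursday is Jul 7, 2050 (6 days in).
That is not after Jul 18, 2050, so look at Aug 2050.
Aug 2050 starts on a Monday, so its 1st Thursday is Aug 4, 2050 (3 days in).

Aug 4, 2050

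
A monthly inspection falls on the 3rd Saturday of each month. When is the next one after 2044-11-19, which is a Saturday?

November 2044 starts on a Tuesday; its first Saturday is the 5th, so the 3rd Saturday is the 19th — 2044-11-19.
That is not after 2044-11-19, so look at December 2044.
December 2044 starts on a Thursday; its first Saturday is the 3rd, so the 3rd Saturday is the 17th — 2044-12-17.

2044-12-17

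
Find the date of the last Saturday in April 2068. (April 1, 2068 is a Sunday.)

April 28, 2068

April 2068 begins on a Sunday, so the first Saturday is April 7 (6 days later).
April 2068 has 30 days. Adding weeks: 7, 14, 21, 28 — the last one ≤ 30 is the 28th.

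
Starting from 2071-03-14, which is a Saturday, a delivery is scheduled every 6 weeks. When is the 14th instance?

The 14th occurrence is 13 intervals after the first: 13 × 42 = 546 days after 2071-03-14.
March has 31 days — 17 days to the end of March leaves 529.
From end of March to end of 2071 is 275 days (254 left).
January has 31 days (223 left).
February has 29 days (194 left).
March has 31 days (163 left).
April has 30 days (133 left).
May has 31 days (102 left).
June has 30 days (72 left).
July has 31 days (41 left).
August has 31 days (10 left).
10 days into September → 2072-09-10.

2072-09-10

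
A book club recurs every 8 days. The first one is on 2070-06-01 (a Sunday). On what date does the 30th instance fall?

2071-01-19

The 30th occurrence is 29 intervals after the first: 29 × 8 = 232 days after 2070-06-01.
June has 30 days — 29 days to the end of June leaves 203.
July has 31 days (172 left).
August has 31 days (141 left).
September has 30 days (111 left).
October has 31 days (80 left).
November has 30 days (50 left).
December has 31 days (19 left).
19 days into January → 2071-01-19.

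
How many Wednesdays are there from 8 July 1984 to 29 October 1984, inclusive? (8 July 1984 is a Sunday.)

16

8 July 1984 is a Sunday; the first Wednesday on or after it is 11 July 1984 (3 days later).
From 11 July 1984 to 29 October 1984: 20 + 31 + 30 + 29 = 110 days (rest of July, August, September, October).
110 ÷ 7 = 15 full weeks with remainder 5, so 15 more Wednesdays after the first → 16.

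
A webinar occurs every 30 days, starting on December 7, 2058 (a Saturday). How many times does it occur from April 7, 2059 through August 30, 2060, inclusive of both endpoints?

17

Occurrences land 30·i days after December 7, 2058 for i = 0, 1, 2, …
April 7, 2059 is 121 days after the start; 121 ÷ 30 = 4 remainder 1; since the remainder is 1, round up to i = 5. First occurrence in the window: #6 on May 6, 2059 (5×30 = 150 days in).
August 30, 2060 is 632 days after the start; 632 ÷ 30 = 21 remainder 2. Last occurrence in the window: #22 on August 28, 2060.
Occurrences #6 through #22: 17 in total.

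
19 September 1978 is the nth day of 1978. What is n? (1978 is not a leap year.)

Days in months before September: 31 + 28 + 31 + 30 + 31 + 30 + 31 + 31 = 243.
Plus 19 days into September → day 262.

262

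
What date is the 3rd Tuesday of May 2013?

21 May 2013

The first Tuesday of May 2013 is May 7.
The 3rd Tuesday is 2 weeks later: 7 + 14 = 21.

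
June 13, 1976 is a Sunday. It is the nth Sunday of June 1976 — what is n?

2nd

Day 13 falls in week ⌈13/7⌉ of the month.
Days 1–7 hold the 1st Sunday, 8–14 the 2nd, 15–21 the 3rd, 22–28 the 4th, 29–31 the 5th.
13 is in the range for the 2nd.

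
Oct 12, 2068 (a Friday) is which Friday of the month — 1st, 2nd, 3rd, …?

2nd

Day 12 falls in week ⌈12/7⌉ of the month.
Days 1–7 hold the 1st Friday, 8–14 the 2nd, 15–21 the 3rd, 22–28 the 4th, 29–31 the 5th.
12 is in the range for the 2nd.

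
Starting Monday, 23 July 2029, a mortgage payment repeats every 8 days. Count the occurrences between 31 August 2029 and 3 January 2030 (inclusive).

16

Occurrences land 8·i days after 23 July 2029 for i = 0, 1, 2, …
31 August 2029 is 39 days after the start; 39 ÷ 8 = 4 remainder 7; since the remainder is 7, round up to i = 5. First occurrence in the window: #6 on 1 September 2029 (5×8 = 40 days in).
3 January 2030 is 164 days after the start; 164 ÷ 8 = 20 remainder 4. Last occurrence in the window: #21 on 30 December 2029.
Occurrences #6 through #21: 16 in total.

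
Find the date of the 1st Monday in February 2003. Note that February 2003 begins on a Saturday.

February 2003 begins on a Saturday, so the first Monday is February 3 (2 days later).

February 3, 2003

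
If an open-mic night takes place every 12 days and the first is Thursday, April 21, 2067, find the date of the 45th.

The 45th occurrence is 44 intervals after the first: 44 × 12 = 528 days after April 21, 2067.
April has 30 days — 9 days to the end of April leaves 519.
From end of April to end of 2067 is 245 days (274 left).
January has 31 days (243 left).
February has 29 days (214 left).
March has 31 days (183 left).
April has 30 days (153 left).
May has 31 days (122 left).
June has 30 days (92 left).
July has 31 days (61 left).
August has 31 days (30 left).
30 days into September → September 30, 2068.

September 30, 2068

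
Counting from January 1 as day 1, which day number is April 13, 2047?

103

Days in months before April: 31 + 28 + 31 = 90.
Plus 13 days into April → day 103.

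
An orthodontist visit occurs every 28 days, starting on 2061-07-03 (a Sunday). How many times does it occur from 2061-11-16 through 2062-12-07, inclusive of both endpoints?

14

Occurrences land 28·i days after 2061-07-03 for i = 0, 1, 2, …
2061-11-16 is 136 days after the start; 136 ÷ 28 = 4 remainder 24; since the remainder is 24, round up to i = 5. First occurrence in the window: #6 on 2061-11-20 (5×28 = 140 days in).
2062-12-07 is 522 days after the start; 522 ÷ 28 = 18 remainder 18. Last occurrence in the window: #19 on 2062-11-19.
Occurrences #6 through #19: 14 in total.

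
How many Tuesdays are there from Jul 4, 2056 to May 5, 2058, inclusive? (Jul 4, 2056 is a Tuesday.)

Jul 4, 2056 is a Tuesday; the first Tuesday on or after it is Jul 4, 2056.
From Jul 4, 2056 to May 5, 2058: 180 + 365 + 125 = 670 days (rest of 2056, 2057, to May 5, 2058 in 2058).
670 ÷ 7 = 95 full weeks with remainder 5, so 95 more Tuesdays after the first → 96.

96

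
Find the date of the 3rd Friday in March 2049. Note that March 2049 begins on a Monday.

March 2049 begins on a Monday, so the first Friday is March 5 (4 days later).
The 3rd Friday is 2 weeks later: 5 + 14 = 19.

March 19, 2049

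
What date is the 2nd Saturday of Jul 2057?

Jul 14, 2057

Jul 2057 begins on a Sunday, so the first Saturday is Jul 7 (6 days later).
The 2nd Saturday is 1 weeks later: 7 + 7 = 14.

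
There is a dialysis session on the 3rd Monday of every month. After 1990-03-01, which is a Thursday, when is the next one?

March 1990 starts on a Thursday; its first Monday is the 5th, so the 3rd Monday is the 19th — 1990-03-19.
1990-03-19 is after 1990-03-01, so that is the next one.

1990-03-19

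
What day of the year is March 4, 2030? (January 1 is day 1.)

63

Days in months before March: 31 + 28 = 59.
Plus 4 days into March → day 63.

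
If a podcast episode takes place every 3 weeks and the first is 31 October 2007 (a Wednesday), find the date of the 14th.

The 14th occurrence is 13 intervals after the first: 13 × 21 = 273 days after 31 October 2007.
October has 31 days — 0 days to the end of October leaves 273.
November has 30 days (243 left).
December has 31 days (212 left).
January has 31 days (181 left).
February has 29 days (152 left).
March has 31 days (121 left).
April has 30 days (91 left).
May has 31 days (60 left).
June has 30 days (30 left).
30 days into July → 30 July 2008.

30 July 2008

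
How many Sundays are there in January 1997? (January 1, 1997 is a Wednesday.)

January 1, 1997 is a Wednesday; the first Sunday on or after it is January 5, 1997 (4 days later).
From January 5, 1997 to January 31, 1997 is 31 − 5 = 26 days.
26 ÷ 7 = 3 full weeks with remainder 5, so 3 more Sundays after the first → 4.

4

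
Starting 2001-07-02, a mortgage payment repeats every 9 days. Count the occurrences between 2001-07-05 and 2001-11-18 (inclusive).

15

Occurrences land 9·i days after 2001-07-02 for i = 0, 1, 2, …
2001-07-05 is 3 days after the start; 3 ÷ 9 = 0 remainder 3; since the remainder is 3, round up to i = 1. First occurrence in the window: #2 on 2001-07-11 (1×9 = 9 days in).
2001-11-18 is 139 days after the start; 139 ÷ 9 = 15 remainder 4. Last occurrence in the window: #16 on 2001-11-14.
Occurrences #2 through #16: 15 in total.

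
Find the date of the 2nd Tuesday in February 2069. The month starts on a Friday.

February 2069 begins on a Friday, so the first Tuesday is February 5 (4 days later).
The 2nd Tuesday is 1 weeks later: 5 + 7 = 12.

February 12, 2069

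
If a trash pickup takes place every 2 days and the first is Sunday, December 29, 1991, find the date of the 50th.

The 50th occurrence is 49 intervals after the first: 49 × 2 = 98 days after December 29, 1991.
December has 31 days — 2 days to the end of December leaves 96.
January has 31 days (65 left).
February has 29 days (36 left).
March has 31 days (5 left).
5 days into April → April 5, 1992.

April 5, 1992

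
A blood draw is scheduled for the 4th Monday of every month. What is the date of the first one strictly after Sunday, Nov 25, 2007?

Nov 2007 starts on a Thursday; its first Monday is the 5th, so the 4th Monday is the 26th — Nov 26, 2007.
Nov 26, 2007 is after Nov 25, 2007, so that is the next one.

Nov 26, 2007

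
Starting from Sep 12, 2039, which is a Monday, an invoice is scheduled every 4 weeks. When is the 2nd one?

The 2nd occurrence is 1 interval after the first: 1 × 28 = 28 days after Sep 12, 2039.
Sep has 30 days — 18 days to the end of Sep leaves 10.
10 days into Oct → Oct 10, 2039.

Oct 10, 2039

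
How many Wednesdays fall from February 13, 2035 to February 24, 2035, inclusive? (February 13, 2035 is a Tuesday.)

February 13, 2035 is a Tuesday; the first Wednesday on or after it is February 14, 2035 (1 day later).
From February 14, 2035 to February 24, 2035 is 24 − 14 = 10 days.
10 ÷ 7 = 1 full weeks with remainder 3, so 1 more Wednesdays after the first → 2.

2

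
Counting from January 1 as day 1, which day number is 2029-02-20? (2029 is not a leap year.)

51

Days in months before February: 31 = 31.
Plus 20 days into February → day 51.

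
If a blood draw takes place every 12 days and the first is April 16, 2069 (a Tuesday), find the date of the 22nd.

The 22nd occurrence is 21 intervals after the first: 21 × 12 = 252 days after April 16, 2069.
April has 30 days — 14 days to the end of April leaves 238.
May has 31 days (207 left).
June has 30 days (177 left).
July has 31 days (146 left).
August has 31 days (115 left).
September has 30 days (85 left).
October has 31 days (54 left).
November has 30 days (24 left).
24 days into December → December 24, 2069.

December 24, 2069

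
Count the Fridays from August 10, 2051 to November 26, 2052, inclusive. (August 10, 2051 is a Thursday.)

68

August 10, 2051 is a Thursday; the first Friday on or after it is August 11, 2051 (1 day later).
From August 11, 2051 to November 26, 2052: 142 + 331 = 473 days (rest of 2051, to November 26, 2052 in 2052).
473 ÷ 7 = 67 full weeks with remainder 4, so 67 more Fridays after the first → 68.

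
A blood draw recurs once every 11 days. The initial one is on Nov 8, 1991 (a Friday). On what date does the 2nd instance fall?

The 2nd occurrence is 1 interval after the first: 1 × 11 = 11 days after Nov 8, 1991.
11 days later is Nov 19, 1991.

Nov 19, 1991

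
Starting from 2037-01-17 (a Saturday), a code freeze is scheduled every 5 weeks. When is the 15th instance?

The 15th occurrence is 14 intervals after the first: 14 × 35 = 490 days after 2037-01-17.
January has 31 days — 14 days to the end of January leaves 476.
From end of January to end of 2037 is 334 days (142 left).
January has 31 days (111 left).
February has 28 days (83 left).
March has 31 days (52 left).
April has 30 days (22 left).
22 days into May → 2038-05-22.

2038-05-22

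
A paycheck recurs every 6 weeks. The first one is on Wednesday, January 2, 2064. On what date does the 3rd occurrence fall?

March 26, 2064

The 3rd occurrence is 2 intervals after the first: 2 × 42 = 84 days after January 2, 2064.
January has 31 days — 29 days to the end of January leaves 55.
February has 29 days (26 left).
26 days into March → March 26, 2064.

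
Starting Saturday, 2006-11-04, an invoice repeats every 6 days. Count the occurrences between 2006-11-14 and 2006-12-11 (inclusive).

Occurrences land 6·i days after 2006-11-04 for i = 0, 1, 2, …
2006-11-14 is 10 days after the start; 10 ÷ 6 = 1 remainder 4; since the remainder is 4, round up to i = 2. First occurrence in the window: #3 on 2006-11-16 (2×6 = 12 days in).
2006-12-11 is 37 days after the start; 37 ÷ 6 = 6 remainder 1. Last occurrence in the window: #7 on 2006-12-10.
Occurrences #3 through #7: 5 in total.

5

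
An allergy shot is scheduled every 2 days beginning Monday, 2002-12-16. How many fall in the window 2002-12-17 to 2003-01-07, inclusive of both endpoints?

Occurrences land 2·i days after 2002-12-16 for i = 0, 1, 2, …
2002-12-17 is 1 day after the start; 1 ÷ 2 = 0 remainder 1; since the remainder is 1, round up to i = 1. First occurrence in the window: #2 on 2002-12-18 (1×2 = 2 days in).
2003-01-07 is 22 days after the start; 22 ÷ 2 = 11 remainder 0. Last occurrence in the window: #12 on 2003-01-07.
Occurrences #2 through #12: 11 in total.

11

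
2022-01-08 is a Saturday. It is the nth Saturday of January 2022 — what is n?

2nd

Day 8 falls in week ⌈8/7⌉ of the month.
Days 1–7 hold the 1st Saturday, 8–14 the 2nd, 15–21 the 3rd, 22–28 the 4th, 29–31 the 5th.
8 is in the range for the 2nd.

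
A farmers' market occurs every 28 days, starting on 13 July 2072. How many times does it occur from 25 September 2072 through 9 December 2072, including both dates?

3

Occurrences land 28·i days after 13 July 2072 for i = 0, 1, 2, …
25 September 2072 is 74 days after the start; 74 ÷ 28 = 2 remainder 18; since the remainder is 18, round up to i = 3. First occurrence in the window: #4 on 5 October 2072 (3×28 = 84 days in).
9 December 2072 is 149 days after the start; 149 ÷ 28 = 5 remainder 9. Last occurrence in the window: #6 on 30 November 2072.
Occurrences #4 through #6: 3 in total.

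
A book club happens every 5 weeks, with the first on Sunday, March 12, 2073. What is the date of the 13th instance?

The 13th occurrence is 12 intervals after the first: 12 × 35 = 420 days after March 12, 2073.
March has 31 days — 19 days to the end of March leaves 401.
From end of March to end of 2073 is 275 days (126 left).
January has 31 days (95 left).
February has 28 days (67 left).
March has 31 days (36 left).
April has 30 days (6 left).
6 days into May → May 6, 2074.

May 6, 2074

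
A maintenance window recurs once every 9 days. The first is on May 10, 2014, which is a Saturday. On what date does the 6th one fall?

The 6th occurrence is 5 intervals after the first: 5 × 9 = 45 days after May 10, 2014.
May has 31 days — 21 days to the end of May leaves 24.
24 days into Jun → Jun 24, 2014.

Jun 24, 2014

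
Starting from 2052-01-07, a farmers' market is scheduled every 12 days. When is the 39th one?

2053-04-07

The 39th occurrence is 38 intervals after the first: 38 × 12 = 456 days after 2052-01-07.
January has 31 days — 24 days to the end of January leaves 432.
From end of January to end of 2052 is 335 days (97 left).
January has 31 days (66 left).
February has 28 days (38 left).
March has 31 days (7 left).
7 days into April → 2053-04-07.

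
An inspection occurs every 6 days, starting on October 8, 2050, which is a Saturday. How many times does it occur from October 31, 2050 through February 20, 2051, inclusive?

Occurrences land 6·i days after October 8, 2050 for i = 0, 1, 2, …
October 31, 2050 is 23 days after the start; 23 ÷ 6 = 3 remainder 5; since the remainder is 5, round up to i = 4. First occurrence in the window: #5 on November 1, 2050 (4×6 = 24 days in).
February 20, 2051 is 135 days after the start; 135 ÷ 6 = 22 remainder 3. Last occurrence in the window: #23 on February 17, 2051.
Occurrences #5 through #23: 19 in total.

19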